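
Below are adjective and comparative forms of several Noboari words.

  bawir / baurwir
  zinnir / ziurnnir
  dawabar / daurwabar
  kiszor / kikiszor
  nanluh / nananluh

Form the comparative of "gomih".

bawir and kiszor both end in -r yet inflect differently (baurwir, kikiszor), so the final letter is not what conditions the rule; the last vowel is.
"gomih" has last vowel 'i'. The stems whose last vowel is 'i' (bawir → baurwir, zinnir → ziurnnir) insert -ur- after the first vowel.
The other pattern: stems whose last vowel is 'o' or 'u' repeat the first consonant+vowel as a prefix.
So gomih → gourmih.

gourmih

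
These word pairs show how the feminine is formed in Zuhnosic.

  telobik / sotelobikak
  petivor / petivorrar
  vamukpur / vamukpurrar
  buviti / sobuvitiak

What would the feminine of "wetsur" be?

wetsurrar

vamukpur and buviti both have 3 vowels yet inflect differently (vamukpurrar, sobuvitiak), so the number of vowels is not what conditions the rule; the final letter is.
"wetsur" ends in -r. The stems ending in -r (vamukpur → vamukpurrar, petivor → petivorrar) double the final consonant and add -ar.
So wetsur → wetsurrar.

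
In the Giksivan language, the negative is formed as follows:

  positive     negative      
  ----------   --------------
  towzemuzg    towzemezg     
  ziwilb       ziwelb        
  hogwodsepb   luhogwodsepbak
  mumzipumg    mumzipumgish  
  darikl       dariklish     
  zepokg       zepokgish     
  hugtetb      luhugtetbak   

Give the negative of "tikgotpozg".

tikgotpezg

mumzipumg and towzemuzg both end in -g yet inflect differently (mumzipumgish, towzemezg), so the final letter is not what conditions the rule; the second-to-last letter is.
"tikgotpozg" has second-to-last letter 'z'. The one such stem in the data (towzemuzg → towzemezg) changes the last vowel to 'e' (as does ziwilb), so the same rule applies.
The other patterns: stems whose second-to-last letter is 'k' or 'm' add -ish; stems whose second-to-last letter is 'p' or 't' add lu- … -ak around the stem.
So tikgotpozg → tikgotpezg.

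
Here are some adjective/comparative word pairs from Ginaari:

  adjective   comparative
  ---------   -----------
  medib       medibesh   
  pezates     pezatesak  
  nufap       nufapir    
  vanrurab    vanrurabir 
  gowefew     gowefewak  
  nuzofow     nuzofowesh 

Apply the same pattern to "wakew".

wakewak

gowefew and nuzofow both end in -w yet inflect differently (gowefewak, nuzofowesh), so the final letter is not what conditions the rule; the last vowel is.
"wakew" has last vowel 'e'. The stems whose last vowel is 'e' (pezates → pezatesak, gowefew → gowefewak) add -ak.
So wakew → wakewak.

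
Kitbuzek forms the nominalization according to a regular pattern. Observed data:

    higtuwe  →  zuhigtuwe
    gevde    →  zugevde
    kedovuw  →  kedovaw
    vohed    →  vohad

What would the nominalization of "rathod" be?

"rathod" ends in -d. The one such stem in the data (vohed → vohad) changes the last vowel to 'a' (as does kedovuw), so the same rule applies.
The other pattern: stems ending in -e add the prefix zu-.
So rathod → rathad.

rathad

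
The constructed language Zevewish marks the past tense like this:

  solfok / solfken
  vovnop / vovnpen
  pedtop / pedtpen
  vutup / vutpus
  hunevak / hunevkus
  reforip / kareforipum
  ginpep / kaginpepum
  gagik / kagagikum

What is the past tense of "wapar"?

waprus

vovnop and vutup both end in -p yet inflect differently (vovnpen, vutpus), so the final letter is not what conditions the rule; the last vowel is.
"wapar" has last vowel 'a'. The one such stem in the data (hunevak → hunevkus) deletes the last vowel and adds -us (as does vutup), so the same rule applies.
So wapar → waprus.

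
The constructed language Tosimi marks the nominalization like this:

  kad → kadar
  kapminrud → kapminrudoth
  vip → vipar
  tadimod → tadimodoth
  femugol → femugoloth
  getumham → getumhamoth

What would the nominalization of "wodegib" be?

kad and kapminrud both end in -d yet inflect differently (kadar, kapminrudoth), so the final letter is not what conditions the rule; the number of vowels is.
"wodegib" has 3 vowels. The stems with 3 vowels (femugol → femugoloth, kapminrud → kapminrudoth, getumham → getumhamoth) add -oth.
The other pattern: stems with 1 vowel add -ar.
So wodegib → wodegiboth.

wodegiboth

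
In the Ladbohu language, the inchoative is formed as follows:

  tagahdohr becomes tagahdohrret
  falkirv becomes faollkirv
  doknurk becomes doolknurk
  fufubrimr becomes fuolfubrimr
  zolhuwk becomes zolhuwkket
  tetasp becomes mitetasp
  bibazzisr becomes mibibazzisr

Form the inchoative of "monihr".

fufubrimr and bibazzisr both end in -r yet inflect differently (fuolfubrimr, mibibazzisr), so the final letter is not what conditions the rule; the second-to-last letter is.
"monihr" has second-to-last letter 'h'. The one such stem in the data (tagahdohr → tagahdohrret) doubles the final consonant and adds -et (as does zolhuwk), so the same rule applies.
The other patterns: stems whose second-to-last letter is 'm' or 'r' insert -ol- after the first vowel; stems whose second-to-last letter is 's' add the prefix mi-.
So monihr → monihrret.

monihrret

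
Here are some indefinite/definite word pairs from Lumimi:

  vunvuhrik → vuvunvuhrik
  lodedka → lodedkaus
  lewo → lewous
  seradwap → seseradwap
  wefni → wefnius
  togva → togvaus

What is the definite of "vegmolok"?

wefni and vunvuhrik both have last vowel 'i' yet inflect differently (wefnius, vuvunvuhrik), so the last vowel is not what conditions the rule; whether the stem ends in a vowel or a consonant is.
"vegmolok" ends in a consonant. The stems ending in a consonant (vunvuhrik → vuvunvuhrik, seradwap → seseradwap) repeat the first consonant+vowel as a prefix.
The other pattern: stems ending in a vowel add -us.
So vegmolok → vevegmolok.

vevegmolok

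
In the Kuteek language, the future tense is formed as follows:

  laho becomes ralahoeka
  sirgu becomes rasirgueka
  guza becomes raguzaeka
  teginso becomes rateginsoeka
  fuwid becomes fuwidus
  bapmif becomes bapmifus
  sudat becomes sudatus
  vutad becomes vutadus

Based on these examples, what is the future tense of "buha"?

rabuhaeka

guza and sudat both have last vowel 'a' yet inflect differently (raguzaeka, sudatus), so the last vowel is not what conditions the rule; whether the stem ends in a vowel or a consonant is.
"buha" ends in a vowel. The stems ending in a vowel (laho → ralahoeka, sirgu → rasirgueka, guza → raguzaeka) add ra- … -eka around the stem.
So buha → rabuhaeka.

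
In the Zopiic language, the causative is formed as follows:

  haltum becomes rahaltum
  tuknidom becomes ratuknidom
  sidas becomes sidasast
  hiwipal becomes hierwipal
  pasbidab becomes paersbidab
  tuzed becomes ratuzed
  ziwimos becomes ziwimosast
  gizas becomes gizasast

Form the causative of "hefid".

"hefid" ends in -d. The one such stem in the data (tuzed → ratuzed) adds the prefix ra-, so the same rule applies.
The other patterns: stems ending in -s add -ast; stems ending in -b or -l insert -er- after the first vowel.
So hefid → rahefid.

rahefid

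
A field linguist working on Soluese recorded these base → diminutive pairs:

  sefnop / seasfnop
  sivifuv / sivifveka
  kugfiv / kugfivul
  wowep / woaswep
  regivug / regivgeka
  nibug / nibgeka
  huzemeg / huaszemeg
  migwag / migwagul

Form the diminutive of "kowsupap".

sivifuv and kugfiv both end in -v yet inflect differently (sivifveka, kugfivul), so the final letter is not what conditions the rule; the last vowel is.
"kowsupap" has last vowel 'a'. The one such stem in the data (migwag → migwagul) adds -ul, so the same rule applies.
The other patterns: stems whose last vowel is 'u' delete the last vowel and add -eka; stems whose last vowel is 'e' or 'o' insert -as- after the first vowel.
So kowsupap → kowsupapul.

kowsupapul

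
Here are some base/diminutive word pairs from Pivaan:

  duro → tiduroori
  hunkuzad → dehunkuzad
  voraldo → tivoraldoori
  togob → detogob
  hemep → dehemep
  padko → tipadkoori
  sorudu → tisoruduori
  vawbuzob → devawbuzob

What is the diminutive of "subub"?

padko and vawbuzob both have last vowel 'o' yet inflect differently (tipadkoori, devawbuzob), so the last vowel is not what conditions the rule; whether the stem ends in a vowel or a consonant is.
"subub" ends in a consonant. The stems ending in a consonant (vawbuzob → devawbuzob, hunkuzad → dehunkuzad, togob → detogob) add the prefix de-.
The other pattern: stems ending in a vowel add ti- … -ori around the stem.
So subub → desubub.

desubub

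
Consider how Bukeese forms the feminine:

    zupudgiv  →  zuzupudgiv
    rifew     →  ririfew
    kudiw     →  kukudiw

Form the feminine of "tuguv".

Every pair shown (zupudgiv → zuzupudgiv, rifew → ririfew, kudiw → kukudiw) follows the same rule: repeat the first consonant+vowel as a prefix.
So tuguv → tutuguv.

tutuguv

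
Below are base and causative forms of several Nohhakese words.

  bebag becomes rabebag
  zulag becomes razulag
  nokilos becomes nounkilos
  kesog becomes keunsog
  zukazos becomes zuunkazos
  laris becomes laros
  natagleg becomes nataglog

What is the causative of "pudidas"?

bebag and kesog both end in -g yet inflect differently (rabebag, keunsog), so the final letter is not what conditions the rule; the last vowel is.
"pudidas" has last vowel 'a'. The stems whose last vowel is 'a' (bebag → rabebag, zulag → razulag) add the prefix ra-.
The other patterns: stems whose last vowel is 'o' insert -un- after the first vowel; stems whose last vowel is 'e' or 'i' change the last vowel to 'o'.
So pudidas → rapudidas.

rapudidas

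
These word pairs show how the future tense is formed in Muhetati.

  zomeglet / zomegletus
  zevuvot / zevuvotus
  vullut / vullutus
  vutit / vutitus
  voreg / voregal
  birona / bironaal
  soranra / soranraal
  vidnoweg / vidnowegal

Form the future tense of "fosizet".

zomeglet and voreg both have last vowel 'e' yet inflect differently (zomegletus, voregal), so the last vowel is not what conditions the rule; the final letter is.
"fosizet" ends in -t. The stems ending in -t (zomeglet → zomegletus, zevuvot → zevuvotus, vullut → vullutus) add -us.
The other pattern: stems ending in -a or -g add -al.
So fosizet → fosizetus.

fosizetus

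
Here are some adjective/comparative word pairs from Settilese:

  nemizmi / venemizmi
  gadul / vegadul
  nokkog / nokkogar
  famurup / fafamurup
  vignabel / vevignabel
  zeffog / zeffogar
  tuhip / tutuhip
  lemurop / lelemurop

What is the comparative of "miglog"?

nokkog and lemurop both have last vowel 'o' yet inflect differently (nokkogar, lelemurop), so the last vowel is not what conditions the rule; the final letter is.
"miglog" ends in -g. The stems ending in -g (nokkog → nokkogar, zeffog → zeffogar) add -ar.
The other patterns: stems ending in -p repeat the first consonant+vowel as a prefix; stems ending in -i or -l add the prefix ve-.
So miglog → miglogar.

miglogar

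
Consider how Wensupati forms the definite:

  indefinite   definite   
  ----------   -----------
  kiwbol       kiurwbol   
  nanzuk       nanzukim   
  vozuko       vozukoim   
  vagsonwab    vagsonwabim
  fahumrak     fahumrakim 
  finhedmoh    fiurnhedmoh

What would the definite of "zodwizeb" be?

"zodwizeb" ends in -b. The one such stem in the data (vagsonwab → vagsonwabim) adds -im, so the same rule applies.
The other pattern: stems ending in -h or -l insert -ur- after the first vowel.
So zodwizeb → zodwizebim.

zodwizebim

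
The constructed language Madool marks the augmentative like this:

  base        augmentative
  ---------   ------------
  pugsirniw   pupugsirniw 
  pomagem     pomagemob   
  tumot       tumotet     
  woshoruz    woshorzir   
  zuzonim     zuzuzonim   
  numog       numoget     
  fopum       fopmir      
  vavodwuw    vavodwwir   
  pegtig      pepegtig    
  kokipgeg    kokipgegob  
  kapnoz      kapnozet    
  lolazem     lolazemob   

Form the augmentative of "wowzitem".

vavodwuw and pugsirniw both end in -w yet inflect differently (vavodwwir, pupugsirniw), so the final letter is not what conditions the rule; the last vowel is.
"wowzitem" has last vowel 'e'. The stems whose last vowel is 'e' (pomagem → pomagemob, kokipgeg → kokipgegob, lolazem → lolazemob) add -ob.
The other patterns: stems whose last vowel is 'u' delete the last vowel and add -ir; stems whose last vowel is 'i' repeat the first consonant+vowel as a prefix; stems whose last vowel is 'o' add -et.
So wowzitem → wowzitemob.

wowzitemob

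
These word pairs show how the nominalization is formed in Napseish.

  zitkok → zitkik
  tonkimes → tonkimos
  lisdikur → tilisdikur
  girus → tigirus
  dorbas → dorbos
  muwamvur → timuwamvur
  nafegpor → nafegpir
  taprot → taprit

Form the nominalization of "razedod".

muwamvur and nafegpor both end in -r yet inflect differently (timuwamvur, nafegpir), so the final letter is not what conditions the rule; the last vowel is.
"razedod" has last vowel 'o'. The stems whose last vowel is 'o' (taprot → taprit, zitkok → zitkik, nafegpor → nafegpir) change the last vowel to 'i'.
The other patterns: stems whose last vowel is 'u' add the prefix ti-; stems whose last vowel is 'a' or 'e' change the last vowel to 'o'.
So razedod → razedid.

razedid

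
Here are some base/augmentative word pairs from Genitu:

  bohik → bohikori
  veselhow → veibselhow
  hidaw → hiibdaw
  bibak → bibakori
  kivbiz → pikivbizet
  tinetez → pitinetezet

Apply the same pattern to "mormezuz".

pimormezuzet

"mormezuz" ends in -z. The stems ending in -z (tinetez → pitinetezet, kivbiz → pikivbizet) add pi- … -et around the stem.
The other patterns: stems ending in -k add -ori; stems ending in -w insert -ib- after the first vowel.
So mormezuz → pimormezuzet.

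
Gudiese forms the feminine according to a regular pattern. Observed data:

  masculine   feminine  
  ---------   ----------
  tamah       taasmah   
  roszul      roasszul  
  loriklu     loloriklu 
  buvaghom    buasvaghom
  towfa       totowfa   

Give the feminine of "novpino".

nonovpino

"novpino" ends in a vowel. The stems ending in a vowel (towfa → totowfa, loriklu → loloriklu) repeat the first consonant+vowel as a prefix.
The other pattern: stems ending in a consonant insert -as- after the first vowel.
So novpino → nonovpino.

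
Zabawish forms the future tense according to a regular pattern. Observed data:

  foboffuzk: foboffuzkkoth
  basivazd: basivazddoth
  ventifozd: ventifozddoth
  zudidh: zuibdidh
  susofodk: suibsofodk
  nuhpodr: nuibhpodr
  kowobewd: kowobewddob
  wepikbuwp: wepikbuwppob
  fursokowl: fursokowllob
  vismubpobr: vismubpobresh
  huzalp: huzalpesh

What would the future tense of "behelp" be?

foboffuzk and susofodk both end in -k yet inflect differently (foboffuzkkoth, suibsofodk), so the final letter is not what conditions the rule; the second-to-last letter is.
"behelp" has second-to-last letter 'l'. The one such stem in the data (huzalp → huzalpesh) adds -esh, so the same rule applies.
So behelp → behelpesh.

behelpesh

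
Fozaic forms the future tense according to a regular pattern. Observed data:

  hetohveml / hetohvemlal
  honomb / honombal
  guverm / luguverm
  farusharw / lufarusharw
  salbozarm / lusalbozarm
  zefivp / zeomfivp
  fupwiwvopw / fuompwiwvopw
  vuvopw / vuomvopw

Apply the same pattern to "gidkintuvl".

farusharw and fupwiwvopw both end in -w yet inflect differently (lufarusharw, fuompwiwvopw), so the final letter is not what conditions the rule; the second-to-last letter is.
"gidkintuvl" has second-to-last letter 'v'. The one such stem in the data (zefivp → zeomfivp) inserts -om- after the first vowel (as do fupwiwvopw, vuvopw), so the same rule applies.
The other patterns: stems whose second-to-last letter is 'm' add -al; stems whose second-to-last letter is 'r' add the prefix lu-.
So gidkintuvl → giomdkintuvl.

giomdkintuvl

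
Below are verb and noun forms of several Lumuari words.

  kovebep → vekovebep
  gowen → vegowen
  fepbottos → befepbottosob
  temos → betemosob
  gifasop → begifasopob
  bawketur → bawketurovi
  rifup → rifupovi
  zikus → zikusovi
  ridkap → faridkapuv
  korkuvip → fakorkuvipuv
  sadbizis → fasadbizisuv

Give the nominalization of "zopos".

bezoposob

kovebep and gifasop both end in -p yet inflect differently (vekovebep, begifasopob), so the final letter is not what conditions the rule; the last vowel is.
"zopos" has last vowel 'o'. The stems whose last vowel is 'o' (fepbottos → befepbottosob, temos → betemosob, gifasop → begifasopob) add be- … -ob around the stem.
The other patterns: stems whose last vowel is 'e' add the prefix ve-; stems whose last vowel is 'u' add -ovi; stems whose last vowel is 'a' or 'i' add fa- … -uv around the stem.
So zopos → bezoposob.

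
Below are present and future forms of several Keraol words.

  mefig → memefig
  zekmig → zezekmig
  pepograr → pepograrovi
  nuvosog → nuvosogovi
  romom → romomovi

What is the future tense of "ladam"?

"ladam" has last vowel 'a'. The one such stem in the data (pepograr → pepograrovi) adds -ovi, so the same rule applies.
So ladam → ladamovi.

ladamovi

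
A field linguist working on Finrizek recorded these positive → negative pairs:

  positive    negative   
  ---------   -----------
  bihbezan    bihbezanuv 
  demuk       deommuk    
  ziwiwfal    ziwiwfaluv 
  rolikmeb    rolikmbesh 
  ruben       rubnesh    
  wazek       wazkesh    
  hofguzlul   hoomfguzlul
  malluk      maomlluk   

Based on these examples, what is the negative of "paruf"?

paomruf

bihbezan and ruben both end in -n yet inflect differently (bihbezanuv, rubnesh), so the final letter is not what conditions the rule; the last vowel is.
"paruf" has last vowel 'u'. The stems whose last vowel is 'u' (hofguzlul → hoomfguzlul, malluk → maomlluk, demuk → deommuk) insert -om- after the first vowel.
The other patterns: stems whose last vowel is 'a' add -uv; stems whose last vowel is 'e' delete the last vowel and add -esh.
So paruf → paomruf.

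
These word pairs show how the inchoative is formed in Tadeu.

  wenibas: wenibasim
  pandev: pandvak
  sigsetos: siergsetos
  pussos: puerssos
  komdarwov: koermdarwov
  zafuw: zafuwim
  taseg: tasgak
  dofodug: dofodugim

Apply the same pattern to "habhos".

haerbhos

sigsetos and wenibas both end in -s yet inflect differently (siergsetos, wenibasim), so the final letter is not what conditions the rule; the last vowel is.
"habhos" has last vowel 'o'. The stems whose last vowel is 'o' (sigsetos → siergsetos, komdarwov → koermdarwov, pussos → puerssos) insert -er- after the first vowel.
The other patterns: stems whose last vowel is 'a' or 'u' add -im; stems whose last vowel is 'e' delete the last vowel and add -ak.
So habhos → haerbhos.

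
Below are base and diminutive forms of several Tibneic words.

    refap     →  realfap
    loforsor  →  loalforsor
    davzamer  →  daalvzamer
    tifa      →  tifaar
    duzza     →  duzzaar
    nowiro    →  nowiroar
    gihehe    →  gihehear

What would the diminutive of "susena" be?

"susena" ends in a vowel. The stems ending in a vowel (tifa → tifaar, duzza → duzzaar, nowiro → nowiroar) add -ar.
The other pattern: stems ending in a consonant insert -al- after the first vowel.
So susena → susenaar.

susenaar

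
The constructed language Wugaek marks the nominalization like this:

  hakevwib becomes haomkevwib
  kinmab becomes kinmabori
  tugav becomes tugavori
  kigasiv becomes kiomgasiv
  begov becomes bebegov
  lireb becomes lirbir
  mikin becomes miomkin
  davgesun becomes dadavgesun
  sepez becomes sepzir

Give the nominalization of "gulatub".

gugulatub

"gulatub" has last vowel 'u'. The one such stem in the data (davgesun → dadavgesun) repeats the first consonant+vowel as a prefix (as does begov), so the same rule applies.
The other patterns: stems whose last vowel is 'e' delete the last vowel and add -ir; stems whose last vowel is 'a' add -ori; stems whose last vowel is 'i' insert -om- after the first vowel.
So gulatub → gugulatub.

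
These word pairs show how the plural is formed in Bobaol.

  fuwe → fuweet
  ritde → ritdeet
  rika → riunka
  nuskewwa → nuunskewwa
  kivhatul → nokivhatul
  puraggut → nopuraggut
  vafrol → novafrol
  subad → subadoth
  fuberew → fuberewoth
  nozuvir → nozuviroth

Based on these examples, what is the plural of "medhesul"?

nomedhesul

rika and subad both have last vowel 'a' yet inflect differently (riunka, subadoth), so the last vowel is not what conditions the rule; the final letter is.
"medhesul" ends in -l. The stems ending in -l (kivhatul → nokivhatul, vafrol → novafrol) add the prefix no-.
The other patterns: stems ending in -e add -et; stems ending in -a insert -un- after the first vowel; stems ending in -d, -r or -w add -oth.
So medhesul → nomedhesul.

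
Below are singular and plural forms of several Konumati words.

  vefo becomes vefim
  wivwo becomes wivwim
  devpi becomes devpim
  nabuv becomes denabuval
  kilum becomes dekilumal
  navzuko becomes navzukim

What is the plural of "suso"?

susim

"suso" ends in a vowel. The stems ending in a vowel (vefo → vefim, navzuko → navzukim, devpi → devpim) drop the final letter and add -im.
The other pattern: stems ending in a consonant add de- … -al around the stem.
So suso → susim.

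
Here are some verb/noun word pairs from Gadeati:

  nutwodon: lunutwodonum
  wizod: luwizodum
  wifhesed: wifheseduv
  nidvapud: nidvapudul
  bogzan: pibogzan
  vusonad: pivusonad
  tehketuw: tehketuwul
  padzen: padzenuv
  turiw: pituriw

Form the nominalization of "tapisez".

tapisezuv

turiw and tehketuw both end in -w yet inflect differently (pituriw, tehketuwul), so the final letter is not what conditions the rule; the last vowel is.
"tapisez" has last vowel 'e'. The stems whose last vowel is 'e' (padzen → padzenuv, wifhesed → wifheseduv) add -uv.
The other patterns: stems whose last vowel is 'a' or 'i' add the prefix pi-; stems whose last vowel is 'u' add -ul; stems whose last vowel is 'o' add lu- … -um around the stem.
So tapisez → tapisezuv.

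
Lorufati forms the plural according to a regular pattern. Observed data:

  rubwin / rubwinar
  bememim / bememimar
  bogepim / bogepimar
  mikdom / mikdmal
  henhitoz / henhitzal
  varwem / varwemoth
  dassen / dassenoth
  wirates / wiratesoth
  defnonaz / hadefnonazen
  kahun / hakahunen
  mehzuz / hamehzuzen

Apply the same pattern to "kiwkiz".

"kiwkiz" has last vowel 'i'. The stems whose last vowel is 'i' (rubwin → rubwinar, bememim → bememimar, bogepim → bogepimar) add -ar.
The other patterns: stems whose last vowel is 'o' delete the last vowel and add -al; stems whose last vowel is 'e' add -oth; stems whose last vowel is 'a' or 'u' add ha- … -en around the stem.
So kiwkiz → kiwkizar.

kiwkizar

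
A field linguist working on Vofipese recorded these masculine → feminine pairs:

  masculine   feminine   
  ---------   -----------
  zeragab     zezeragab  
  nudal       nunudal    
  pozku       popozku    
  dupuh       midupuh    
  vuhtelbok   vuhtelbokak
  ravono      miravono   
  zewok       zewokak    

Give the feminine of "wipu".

wiwipu

ravono and zewok both have last vowel 'o' yet inflect differently (miravono, zewokak), so the last vowel is not what conditions the rule; the final letter is.
"wipu" ends in -u. The one such stem in the data (pozku → popozku) repeats the first consonant+vowel as a prefix (as do nudal, zeragab), so the same rule applies.
So wipu → wiwipu.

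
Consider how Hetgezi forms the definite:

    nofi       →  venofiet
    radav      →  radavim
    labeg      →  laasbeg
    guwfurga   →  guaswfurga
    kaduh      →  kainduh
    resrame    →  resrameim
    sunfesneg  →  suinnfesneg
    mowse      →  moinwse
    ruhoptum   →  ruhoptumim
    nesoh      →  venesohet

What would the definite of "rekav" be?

"rekav" begins with r-. The stems beginning with r- (radav → radavim, resrame → resrameim, ruhoptum → ruhoptumim) add -im.
The other patterns: stems beginning with n- add ve- … -et around the stem; stems beginning with g- or l- insert -as- after the first vowel; stems beginning with k-, m- or s- insert -in- after the first vowel.
So rekav → rekavim.

rekavim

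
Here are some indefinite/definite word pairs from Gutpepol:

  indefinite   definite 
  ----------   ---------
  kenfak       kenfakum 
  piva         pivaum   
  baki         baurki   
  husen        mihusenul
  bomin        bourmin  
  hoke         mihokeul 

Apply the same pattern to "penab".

penabum

"penab" begins with p-. The one such stem in the data (piva → pivaum) adds -um, so the same rule applies.
So penab → penabum.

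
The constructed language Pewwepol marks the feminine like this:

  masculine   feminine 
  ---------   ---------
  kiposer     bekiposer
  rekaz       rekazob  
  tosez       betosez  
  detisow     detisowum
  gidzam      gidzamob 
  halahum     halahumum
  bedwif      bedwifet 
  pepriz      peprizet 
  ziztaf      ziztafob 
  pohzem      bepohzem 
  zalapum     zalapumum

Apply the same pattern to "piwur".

piwurum

pepriz and tosez both end in -z yet inflect differently (peprizet, betosez), so the final letter is not what conditions the rule; the last vowel is.
"piwur" has last vowel 'u'. The stems whose last vowel is 'u' (halahum → halahumum, zalapum → zalapumum) add -um.
So piwur → piwurum.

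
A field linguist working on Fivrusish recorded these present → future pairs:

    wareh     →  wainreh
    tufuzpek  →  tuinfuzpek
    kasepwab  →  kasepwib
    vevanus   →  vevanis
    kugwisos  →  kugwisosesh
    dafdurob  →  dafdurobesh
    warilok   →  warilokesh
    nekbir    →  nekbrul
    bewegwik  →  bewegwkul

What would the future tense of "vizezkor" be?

vizezkoresh

vevanus and kugwisos both end in -s yet inflect differently (vevanis, kugwisosesh), so the final letter is not what conditions the rule; the last vowel is.
"vizezkor" has last vowel 'o'. The stems whose last vowel is 'o' (kugwisos → kugwisosesh, dafdurob → dafdurobesh, warilok → warilokesh) add -esh.
So vizezkor → vizezkoresh.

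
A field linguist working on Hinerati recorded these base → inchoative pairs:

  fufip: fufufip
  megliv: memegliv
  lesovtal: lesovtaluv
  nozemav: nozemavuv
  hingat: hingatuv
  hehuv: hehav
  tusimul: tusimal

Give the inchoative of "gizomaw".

megliv and nozemav both end in -v yet inflect differently (memegliv, nozemavuv), so the final letter is not what conditions the rule; the last vowel is.
"gizomaw" has last vowel 'a'. The stems whose last vowel is 'a' (lesovtal → lesovtaluv, nozemav → nozemavuv, hingat → hingatuv) add -uv.
The other patterns: stems whose last vowel is 'i' repeat the first consonant+vowel as a prefix; stems whose last vowel is 'u' change the last vowel to 'a'.
So gizomaw → gizomawuv.

gizomawuv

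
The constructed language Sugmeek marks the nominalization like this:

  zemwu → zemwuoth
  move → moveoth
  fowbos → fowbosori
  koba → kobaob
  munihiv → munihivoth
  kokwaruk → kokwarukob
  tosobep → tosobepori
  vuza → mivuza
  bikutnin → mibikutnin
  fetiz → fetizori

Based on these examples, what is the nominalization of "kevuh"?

kevuhob

"kevuh" begins with k-. The stems beginning with k- (koba → kobaob, kokwaruk → kokwarukob) add -ob.
So kevuh → kevuhob.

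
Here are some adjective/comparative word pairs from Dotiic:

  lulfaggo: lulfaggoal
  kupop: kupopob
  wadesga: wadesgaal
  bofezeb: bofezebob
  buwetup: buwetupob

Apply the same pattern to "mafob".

"mafob" ends in a consonant. The stems ending in a consonant (buwetup → buwetupob, bofezeb → bofezebob, kupop → kupopob) add -ob.
The other pattern: stems ending in a vowel add -al.
So mafob → mafobob.

mafobob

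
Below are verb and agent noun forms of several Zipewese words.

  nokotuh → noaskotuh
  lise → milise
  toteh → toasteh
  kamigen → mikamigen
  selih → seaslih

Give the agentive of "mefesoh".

measfesoh

toteh and lise both have last vowel 'e' yet inflect differently (toasteh, milise), so the last vowel is not what conditions the rule; the final letter is.
"mefesoh" ends in -h. The stems ending in -h (nokotuh → noaskotuh, toteh → toasteh, selih → seaslih) insert -as- after the first vowel.
The other pattern: stems ending in -e or -n add the prefix mi-.
So mefesoh → measfesoh.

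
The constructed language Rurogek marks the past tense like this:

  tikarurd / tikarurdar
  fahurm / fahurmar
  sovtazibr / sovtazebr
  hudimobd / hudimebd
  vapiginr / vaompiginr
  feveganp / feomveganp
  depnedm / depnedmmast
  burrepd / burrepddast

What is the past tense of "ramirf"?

ramirfar

"ramirf" has second-to-last letter 'r'. The stems whose second-to-last letter is 'r' (tikarurd → tikarurdar, fahurm → fahurmar) add -ar.
The other patterns: stems whose second-to-last letter is 'b' change the last vowel to 'e'; stems whose second-to-last letter is 'n' insert -om- after the first vowel; stems whose second-to-last letter is 'd' or 'p' double the final consonant and add -ast.
So ramirf → ramirfar.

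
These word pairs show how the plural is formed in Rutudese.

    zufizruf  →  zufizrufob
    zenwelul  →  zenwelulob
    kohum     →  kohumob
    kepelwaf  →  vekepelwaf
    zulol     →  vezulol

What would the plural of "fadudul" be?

zufizruf and kepelwaf both end in -f yet inflect differently (zufizrufob, vekepelwaf), so the final letter is not what conditions the rule; the last vowel is.
"fadudul" has last vowel 'u'. The stems whose last vowel is 'u' (zufizruf → zufizrufob, zenwelul → zenwelulob, kohum → kohumob) add -ob.
The other pattern: stems whose last vowel is 'a' or 'o' add the prefix ve-.
So fadudul → fadudulob.

fadudulob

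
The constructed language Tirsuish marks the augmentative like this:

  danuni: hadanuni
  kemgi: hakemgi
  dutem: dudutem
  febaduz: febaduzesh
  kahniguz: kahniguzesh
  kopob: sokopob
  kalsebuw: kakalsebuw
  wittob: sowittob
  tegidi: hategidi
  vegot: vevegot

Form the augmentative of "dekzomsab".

wittob and vegot both have last vowel 'o' yet inflect differently (sowittob, vevegot), so the last vowel is not what conditions the rule; the final letter is.
"dekzomsab" ends in -b. The stems ending in -b (wittob → sowittob, kopob → sokopob) add the prefix so-.
The other patterns: stems ending in -z add -esh; stems ending in -i add the prefix ha-; stems ending in -m, -t or -w repeat the first consonant+vowel as a prefix.
So dekzomsab → sodekzomsab.

sodekzomsab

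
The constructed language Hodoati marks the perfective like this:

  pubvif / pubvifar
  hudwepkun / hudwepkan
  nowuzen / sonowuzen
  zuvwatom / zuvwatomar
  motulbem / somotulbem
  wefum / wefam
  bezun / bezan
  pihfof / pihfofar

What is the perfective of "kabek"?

sokabek

wefum and motulbem both end in -m yet inflect differently (wefam, somotulbem), so the final letter is not what conditions the rule; the last vowel is.
"kabek" has last vowel 'e'. The stems whose last vowel is 'e' (motulbem → somotulbem, nowuzen → sonowuzen) add the prefix so-.
The other patterns: stems whose last vowel is 'u' change the last vowel to 'a'; stems whose last vowel is 'i' or 'o' add -ar.
So kabek → sokabek.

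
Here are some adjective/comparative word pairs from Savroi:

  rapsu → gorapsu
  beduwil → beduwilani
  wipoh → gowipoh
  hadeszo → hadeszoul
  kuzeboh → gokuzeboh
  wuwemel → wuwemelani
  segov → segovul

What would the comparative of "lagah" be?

golagah

wipoh and segov both have last vowel 'o' yet inflect differently (gowipoh, segovul), so the last vowel is not what conditions the rule; the final letter is.
"lagah" ends in -h. The stems ending in -h (wipoh → gowipoh, kuzeboh → gokuzeboh) add the prefix go-.
The other patterns: stems ending in -l add -ani; stems ending in -o or -v add -ul.
So lagah → golagah.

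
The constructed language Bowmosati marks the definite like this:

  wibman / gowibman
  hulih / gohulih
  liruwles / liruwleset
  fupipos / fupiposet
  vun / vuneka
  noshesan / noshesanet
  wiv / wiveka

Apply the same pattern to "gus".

vun and wibman both end in -n yet inflect differently (vuneka, gowibman), so the final letter is not what conditions the rule; the number of vowels is.
"gus" has 1 vowel. The stems with 1 vowel (vun → vuneka, wiv → wiveka) add -eka.
So gus → guseka.

guseka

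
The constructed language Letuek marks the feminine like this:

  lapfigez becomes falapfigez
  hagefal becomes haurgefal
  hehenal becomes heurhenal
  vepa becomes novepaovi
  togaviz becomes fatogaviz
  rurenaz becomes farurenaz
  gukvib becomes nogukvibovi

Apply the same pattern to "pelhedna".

nopelhednaovi

rurenaz and hehenal both have last vowel 'a' yet inflect differently (farurenaz, heurhenal), so the last vowel is not what conditions the rule; the final letter is.
"pelhedna" ends in -a. The one such stem in the data (vepa → novepaovi) adds no- … -ovi around the stem, so the same rule applies.
The other patterns: stems ending in -z add the prefix fa-; stems ending in -l insert -ur- after the first vowel.
So pelhedna → nopelhednaovi.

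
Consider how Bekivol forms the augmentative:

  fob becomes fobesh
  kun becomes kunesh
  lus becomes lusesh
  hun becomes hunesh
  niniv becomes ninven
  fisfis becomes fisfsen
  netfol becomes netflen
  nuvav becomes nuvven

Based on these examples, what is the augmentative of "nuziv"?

nuzven

lus and fisfis both end in -s yet inflect differently (lusesh, fisfsen), so the final letter is not what conditions the rule; the number of vowels is.
"nuziv" has 2 vowels. The stems with 2 vowels (niniv → ninven, fisfis → fisfsen, netfol → netflen) delete the last vowel and add -en.
So nuziv → nuzven.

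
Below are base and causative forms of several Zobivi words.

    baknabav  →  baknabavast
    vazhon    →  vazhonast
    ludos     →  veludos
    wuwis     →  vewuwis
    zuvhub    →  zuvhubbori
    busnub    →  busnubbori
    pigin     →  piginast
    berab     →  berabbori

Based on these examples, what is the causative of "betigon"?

betigonast

wuwis and pigin both have last vowel 'i' yet inflect differently (vewuwis, piginast), so the last vowel is not what conditions the rule; the final letter is.
"betigon" ends in -n. The stems ending in -n (pigin → piginast, vazhon → vazhonast) add -ast.
So betigon → betigonast.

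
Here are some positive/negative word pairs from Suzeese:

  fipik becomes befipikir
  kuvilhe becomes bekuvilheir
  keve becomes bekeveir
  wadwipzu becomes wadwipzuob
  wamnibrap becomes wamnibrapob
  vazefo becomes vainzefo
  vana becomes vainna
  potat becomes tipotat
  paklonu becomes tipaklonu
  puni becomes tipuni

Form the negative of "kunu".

bekunuir

wadwipzu and paklonu both end in -u yet inflect differently (wadwipzuob, tipaklonu), so the final letter is not what conditions the rule; the first letter is.
"kunu" begins with k-. The stems beginning with k- (kuvilhe → bekuvilheir, keve → bekeveir) add be- … -ir around the stem.
The other patterns: stems beginning with w- add -ob; stems beginning with v- insert -in- after the first vowel; stems beginning with p- add the prefix ti-.
So kunu → bekunuir.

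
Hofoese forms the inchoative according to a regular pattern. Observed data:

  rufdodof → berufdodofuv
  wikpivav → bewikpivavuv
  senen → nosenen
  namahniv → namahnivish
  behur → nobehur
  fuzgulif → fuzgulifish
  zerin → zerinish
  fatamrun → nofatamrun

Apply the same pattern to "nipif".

nipifish

zerin and senen both end in -n yet inflect differently (zerinish, nosenen), so the final letter is not what conditions the rule; the last vowel is.
"nipif" has last vowel 'i'. The stems whose last vowel is 'i' (zerin → zerinish, fuzgulif → fuzgulifish, namahniv → namahnivish) add -ish.
The other patterns: stems whose last vowel is 'e' or 'u' add the prefix no-; stems whose last vowel is 'a' or 'o' add be- … -uv around the stem.
So nipif → nipifish.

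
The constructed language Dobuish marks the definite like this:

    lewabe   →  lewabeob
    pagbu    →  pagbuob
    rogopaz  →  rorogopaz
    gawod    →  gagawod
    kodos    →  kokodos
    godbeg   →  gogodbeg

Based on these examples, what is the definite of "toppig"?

lewabe and godbeg both have last vowel 'e' yet inflect differently (lewabeob, gogodbeg), so the last vowel is not what conditions the rule; whether the stem ends in a vowel or a consonant is.
"toppig" ends in a consonant. The stems ending in a consonant (rogopaz → rorogopaz, gawod → gagawod, kodos → kokodos) repeat the first consonant+vowel as a prefix.
The other pattern: stems ending in a vowel add -ob.
So toppig → totoppig.

totoppig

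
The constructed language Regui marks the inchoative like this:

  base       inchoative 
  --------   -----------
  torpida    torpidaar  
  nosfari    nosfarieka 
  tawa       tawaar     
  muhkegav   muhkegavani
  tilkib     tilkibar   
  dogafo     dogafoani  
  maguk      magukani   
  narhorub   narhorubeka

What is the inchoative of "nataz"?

"nataz" begins with n-. The stems beginning with n- (narhorub → narhorubeka, nosfari → nosfarieka) add -eka.
So nataz → natazeka.

natazeka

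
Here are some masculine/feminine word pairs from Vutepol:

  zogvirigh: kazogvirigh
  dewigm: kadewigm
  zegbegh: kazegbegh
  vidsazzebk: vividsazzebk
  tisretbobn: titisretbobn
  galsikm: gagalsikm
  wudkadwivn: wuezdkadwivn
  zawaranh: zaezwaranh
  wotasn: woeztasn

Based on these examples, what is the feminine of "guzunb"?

guezzunb

dewigm and galsikm both end in -m yet inflect differently (kadewigm, gagalsikm), so the final letter is not what conditions the rule; the second-to-last letter is.
"guzunb" has second-to-last letter 'n'. The one such stem in the data (zawaranh → zaezwaranh) inserts -ez- after the first vowel (as do wudkadwivn, wotasn), so the same rule applies.
The other patterns: stems whose second-to-last letter is 'g' add the prefix ka-; stems whose second-to-last letter is 'b' or 'k' repeat the first consonant+vowel as a prefix.
So guzunb → guezzunb.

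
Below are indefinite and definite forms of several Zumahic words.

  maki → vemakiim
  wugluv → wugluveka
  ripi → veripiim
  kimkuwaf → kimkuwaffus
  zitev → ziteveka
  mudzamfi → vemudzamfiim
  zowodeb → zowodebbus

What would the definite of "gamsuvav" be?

zitev and zowodeb both have last vowel 'e' yet inflect differently (ziteveka, zowodebbus), so the last vowel is not what conditions the rule; the final letter is.
"gamsuvav" ends in -v. The stems ending in -v (zitev → ziteveka, wugluv → wugluveka) add -eka.
So gamsuvav → gamsuvaveka.

gamsuvaveka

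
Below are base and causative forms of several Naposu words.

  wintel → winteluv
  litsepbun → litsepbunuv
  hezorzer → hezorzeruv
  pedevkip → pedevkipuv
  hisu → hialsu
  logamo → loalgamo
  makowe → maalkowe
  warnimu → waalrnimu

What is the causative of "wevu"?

wealvu

"wevu" ends in a vowel. The stems ending in a vowel (hisu → hialsu, logamo → loalgamo, makowe → maalkowe) insert -al- after the first vowel.
So wevu → wealvu.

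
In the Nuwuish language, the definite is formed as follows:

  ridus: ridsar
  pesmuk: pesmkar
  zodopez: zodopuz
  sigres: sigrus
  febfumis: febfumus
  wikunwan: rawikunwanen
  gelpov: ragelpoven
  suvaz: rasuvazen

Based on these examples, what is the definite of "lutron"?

ridus and sigres both end in -s yet inflect differently (ridsar, sigrus), so the final letter is not what conditions the rule; the last vowel is.
"lutron" has last vowel 'o'. The one such stem in the data (gelpov → ragelpoven) adds ra- … -en around the stem, so the same rule applies.
The other patterns: stems whose last vowel is 'u' delete the last vowel and add -ar; stems whose last vowel is 'e' or 'i' change the last vowel to 'u'.
So lutron → ralutronen.

ralutronen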